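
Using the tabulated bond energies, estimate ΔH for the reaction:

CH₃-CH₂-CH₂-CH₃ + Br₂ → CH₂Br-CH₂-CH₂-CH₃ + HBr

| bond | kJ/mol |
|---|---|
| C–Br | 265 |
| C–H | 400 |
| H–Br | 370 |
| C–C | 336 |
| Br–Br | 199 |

ΔH ≈ −36 kJ

Bonds broken (reactants):
  Br–Br: 1 × 199 = 199
  C–C: 3 × 336 = 1008
  C–H: 10 × 400 = 4000
  Σ(broken) = 5207 kJ
Bonds formed (products):
  C–Br: 1 × 265 = 265
  C–C: 3 × 336 = 1008
  C–H: 9 × 400 = 3600
  H–Br: 1 × 370 = 370
  Σ(formed) = 5243 kJ
ΔH = Σ(broken) − Σ(formed) = 5207 − 5243 = −36 kJ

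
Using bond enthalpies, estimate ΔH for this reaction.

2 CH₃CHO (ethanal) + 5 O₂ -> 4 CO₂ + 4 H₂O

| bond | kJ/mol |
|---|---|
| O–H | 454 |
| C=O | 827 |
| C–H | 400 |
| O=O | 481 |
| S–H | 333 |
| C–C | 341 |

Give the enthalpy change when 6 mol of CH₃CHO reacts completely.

ΔH = −6921 kJ

Bonds broken (reactants):
  C–C: 2 × 341 = 682
  C–H: 8 × 400 = 3200
  C=O: 2 × 827 = 1654
  O=O: 5 × 481 = 2405
  Σ(broken) = 7941 kJ
Bonds formed (products):
  C=O: 8 × 827 = 6616
  O–H: 8 × 454 = 3632
  Σ(formed) = 10248 kJ
ΔH = Σ(broken) − Σ(formed) = 7941 − 10248 = −2307 kJ
For 3× the reaction as written: 3 × (−2307) = −6921 kJ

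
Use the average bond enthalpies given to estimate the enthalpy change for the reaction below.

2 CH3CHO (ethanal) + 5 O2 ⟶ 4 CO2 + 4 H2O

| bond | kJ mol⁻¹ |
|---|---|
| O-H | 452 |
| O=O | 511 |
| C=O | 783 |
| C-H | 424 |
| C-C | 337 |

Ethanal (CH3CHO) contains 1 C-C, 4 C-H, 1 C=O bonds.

Bonds broken (reactants):
  C-C: 2 × 337 = 674
  C-H: 8 × 424 = 3392
  C=O: 2 × 783 = 1566
  O=O: 5 × 511 = 2555
  Σ(broken) = 8187 kJ
Bonds formed (products):
  C=O: 8 × 783 = 6264
  O-H: 8 × 452 = 3616
  Σ(formed) = 9880 kJ
ΔH = Σ(broken) − Σ(formed) = 8187 − 9880 = −1693 kJ

ΔH ≈ −1693 kJ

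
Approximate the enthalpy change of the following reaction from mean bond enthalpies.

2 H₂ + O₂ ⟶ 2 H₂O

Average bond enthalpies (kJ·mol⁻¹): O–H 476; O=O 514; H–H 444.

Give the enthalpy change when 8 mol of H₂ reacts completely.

Bonds broken (reactants):
  H–H: 2 × 444 = 888
  O=O: 1 × 514 = 514
  Σ(broken) = 1402 kJ
Bonds formed (products):
  O–H: 4 × 476 = 1904
  Σ(formed) = 1904 kJ
ΔH = Σ(broken) − Σ(formed) = 1402 − 1904 = −502 kJ
For 4× the reaction as written: 4 × (−502) = −2008 kJ

ΔH = −2008 kJ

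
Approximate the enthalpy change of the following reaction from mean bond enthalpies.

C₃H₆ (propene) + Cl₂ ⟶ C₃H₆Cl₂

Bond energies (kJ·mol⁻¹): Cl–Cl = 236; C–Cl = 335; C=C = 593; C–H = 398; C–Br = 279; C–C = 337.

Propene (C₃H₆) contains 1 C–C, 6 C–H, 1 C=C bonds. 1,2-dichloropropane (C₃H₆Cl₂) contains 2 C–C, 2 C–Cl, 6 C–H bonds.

Bonds broken (reactants):
  C–C: 1 × 337 = 337
  C–H: 6 × 398 = 2388
  C=C: 1 × 593 = 593
  Cl–Cl: 1 × 236 = 236
  Σ(broken) = 3554 kJ
Bonds formed (products):
  C–C: 2 × 337 = 674
  C–Cl: 2 × 335 = 670
  C–H: 6 × 398 = 2388
  Σ(formed) = 3732 kJ
ΔH = Σ(broken) − Σ(formed) = 3554 − 3732 = −178 kJ

ΔH ≈ −178 kJ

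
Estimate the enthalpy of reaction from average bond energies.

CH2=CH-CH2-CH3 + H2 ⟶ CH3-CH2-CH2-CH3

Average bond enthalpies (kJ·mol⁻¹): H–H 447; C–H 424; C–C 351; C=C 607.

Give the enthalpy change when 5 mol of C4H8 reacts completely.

ΔH = −725 kJ

Bonds broken (reactants):
  C–C: 2 × 351 = 702
  C–H: 8 × 424 = 3392
  C=C: 1 × 607 = 607
  H–H: 1 × 447 = 447
  Σ(broken) = 5148 kJ
Bonds formed (products):
  C–C: 3 × 351 = 1053
  C–H: 10 × 424 = 4240
  Σ(formed) = 5293 kJ
ΔH = Σ(broken) − Σ(formed) = 5148 − 5293 = −145 kJ
For 5× the reaction as written: 5 × (−145) = −725 kJ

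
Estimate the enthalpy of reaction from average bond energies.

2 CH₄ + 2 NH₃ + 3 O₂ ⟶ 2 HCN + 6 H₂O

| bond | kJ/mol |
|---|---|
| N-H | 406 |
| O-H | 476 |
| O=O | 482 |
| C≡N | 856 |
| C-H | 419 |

Bonds broken (reactants):
  C-H: 8 × 419 = 3352
  N-H: 6 × 406 = 2436
  O=O: 3 × 482 = 1446
  Σ(broken) = 7234 kJ
Bonds formed (products):
  C≡N: 2 × 856 = 1712
  C-H: 2 × 419 = 838
  O-H: 12 × 476 = 5712
  Σ(formed) = 8262 kJ
ΔH = Σ(broken) − Σ(formed) = 7234 − 8262 = −1028 kJ

ΔH ≈ −1028 kJ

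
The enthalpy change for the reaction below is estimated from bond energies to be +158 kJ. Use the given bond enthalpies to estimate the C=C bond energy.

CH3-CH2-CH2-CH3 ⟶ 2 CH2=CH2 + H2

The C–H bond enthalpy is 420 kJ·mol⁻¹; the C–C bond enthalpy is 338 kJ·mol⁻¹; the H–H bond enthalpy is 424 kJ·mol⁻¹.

D(C=C) ≈ 636 kJ/mol

Let D be the C=C bond energy.
Σ(broken) = 3×338 + 10×420 = 5214
Σ(formed) = 8×420 + 2×D + 1×424 = 3784 + 2D
ΔH = Σ(broken) − Σ(formed) = (5214) − (3784 + 2D) = +1430 − 2D
Setting this equal to +158 kJ gives 2D = 1272, so D = 636 kJ/mol.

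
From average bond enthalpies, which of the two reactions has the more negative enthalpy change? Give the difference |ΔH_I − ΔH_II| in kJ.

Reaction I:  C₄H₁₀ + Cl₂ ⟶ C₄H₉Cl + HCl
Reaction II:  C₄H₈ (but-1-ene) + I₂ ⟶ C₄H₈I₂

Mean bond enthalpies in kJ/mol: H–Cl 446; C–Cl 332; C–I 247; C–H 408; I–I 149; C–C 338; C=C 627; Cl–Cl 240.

Reaction I:
  Bonds broken (reactants):
    C–C: 3 × 338 = 1014
    C–H: 10 × 408 = 4080
    Cl–Cl: 1 × 240 = 240
    Σ(broken) = 5334 kJ
  Bonds formed (products):
    C–C: 3 × 338 = 1014
    C–Cl: 1 × 332 = 332
    C–H: 9 × 408 = 3672
    H–Cl: 1 × 446 = 446
    Σ(formed) = 5464 kJ
  ΔH_I = 5334 − 5464 = −130 kJ
Reaction II:
  Bonds broken (reactants):
    C–C: 2 × 338 = 676
    C–H: 8 × 408 = 3264
    C=C: 1 × 627 = 627
    I–I: 1 × 149 = 149
    Σ(broken) = 4716 kJ
  Bonds formed (products):
    C–C: 3 × 338 = 1014
    C–H: 8 × 408 = 3264
    C–I: 2 × 247 = 494
    Σ(formed) = 4772 kJ
  ΔH_II = 4716 − 4772 = −56 kJ
ΔH_I − ΔH_II = −74 kJ, so reaction I has the more negative ΔH; |ΔH_I − ΔH_II| = 74 kJ.

Reaction I, by 74 kJ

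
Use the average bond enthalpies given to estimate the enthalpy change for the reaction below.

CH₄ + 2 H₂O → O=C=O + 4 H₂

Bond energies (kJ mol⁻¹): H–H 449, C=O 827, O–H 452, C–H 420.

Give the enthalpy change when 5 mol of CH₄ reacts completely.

ΔH = +190 kJ

Bonds broken (reactants):
  C–H: 4 × 420 = 1680
  O–H: 4 × 452 = 1808
  Σ(broken) = 3488 kJ
Bonds formed (products):
  C=O: 2 × 827 = 1654
  H–H: 4 × 449 = 1796
  Σ(formed) = 3450 kJ
ΔH = Σ(broken) − Σ(formed) = 3488 − 3450 = +38 kJ
For 5× the reaction as written: 5 × (+38) = +190 kJ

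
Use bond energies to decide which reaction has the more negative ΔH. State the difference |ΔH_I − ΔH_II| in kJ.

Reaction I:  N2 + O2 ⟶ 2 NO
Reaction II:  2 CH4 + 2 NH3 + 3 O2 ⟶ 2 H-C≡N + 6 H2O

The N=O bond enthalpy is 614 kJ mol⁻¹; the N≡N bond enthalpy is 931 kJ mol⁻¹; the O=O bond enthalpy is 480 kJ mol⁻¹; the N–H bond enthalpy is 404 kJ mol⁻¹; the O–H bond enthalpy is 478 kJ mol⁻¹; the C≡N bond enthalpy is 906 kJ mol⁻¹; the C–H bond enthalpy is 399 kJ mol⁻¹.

Reaction I:
  Bonds broken (reactants):
    N≡N: 1 × 931 = 931
    O=O: 1 × 480 = 480
    Σ(broken) = 1411 kJ
  Bonds formed (products):
    N=O: 2 × 614 = 1228
    Σ(formed) = 1228 kJ
  ΔH_I = 1411 − 1228 = +183 kJ
Reaction II:
  Bonds broken (reactants):
    C–H: 8 × 399 = 3192
    N–H: 6 × 404 = 2424
    O=O: 3 × 480 = 1440
    Σ(broken) = 7056 kJ
  Bonds formed (products):
    C≡N: 2 × 906 = 1812
    C–H: 2 × 399 = 798
    O–H: 12 × 478 = 5736
    Σ(formed) = 8346 kJ
  ΔH_II = 7056 − 8346 = −1290 kJ
ΔH_I − ΔH_II = +1473 kJ, so reaction II has the more negative ΔH; |ΔH_I − ΔH_II| = 1473 kJ.

Reaction II, by 1473 kJ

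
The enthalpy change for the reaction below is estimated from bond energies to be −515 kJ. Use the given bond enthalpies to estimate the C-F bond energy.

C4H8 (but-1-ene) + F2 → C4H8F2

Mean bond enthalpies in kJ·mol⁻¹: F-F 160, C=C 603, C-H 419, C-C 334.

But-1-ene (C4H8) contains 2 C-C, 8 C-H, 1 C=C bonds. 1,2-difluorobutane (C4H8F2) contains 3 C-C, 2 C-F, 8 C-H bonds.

Let D be the C-F bond energy.
Σ(broken) = 2×334 + 8×419 + 1×603 + 1×160 = 4783
Σ(formed) = 3×334 + 2×D + 8×419 = 4354 + 2D
ΔH = Σ(broken) − Σ(formed) = (4783) − (4354 + 2D) = +429 − 2D
Setting this equal to −515 kJ gives 2D = 944, so D = 472 kJ/mol.

D(C-F) ≈ 472 kJ/mol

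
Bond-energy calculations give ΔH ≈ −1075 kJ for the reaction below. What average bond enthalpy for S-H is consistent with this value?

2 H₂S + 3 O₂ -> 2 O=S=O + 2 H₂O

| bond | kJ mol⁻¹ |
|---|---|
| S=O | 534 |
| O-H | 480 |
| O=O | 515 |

Let D be the S-H bond energy.
Σ(broken) = 3×515 + 4×D = 1545 + 4D
Σ(formed) = 4×480 + 4×534 = 4056
ΔH = Σ(broken) − Σ(formed) = (1545 + 4D) − (4056) = −2511 + 4D
Setting this equal to −1075 kJ gives 4D = 1436, so D = 359 kJ/mol.

D(S-H) ≈ 359 kJ/mol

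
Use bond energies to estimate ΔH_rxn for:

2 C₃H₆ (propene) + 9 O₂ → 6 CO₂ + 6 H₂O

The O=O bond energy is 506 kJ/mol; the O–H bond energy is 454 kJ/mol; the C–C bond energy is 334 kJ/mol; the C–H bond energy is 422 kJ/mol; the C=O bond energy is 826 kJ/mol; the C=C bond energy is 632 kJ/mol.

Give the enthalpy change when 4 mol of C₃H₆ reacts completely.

Bonds broken (reactants):
  C–C: 2 × 334 = 668
  C–H: 12 × 422 = 5064
  C=C: 2 × 632 = 1264
  O=O: 9 × 506 = 4554
  Σ(broken) = 11550 kJ
Bonds formed (products):
  C=O: 12 × 826 = 9912
  O–H: 12 × 454 = 5448
  Σ(formed) = 15360 kJ
ΔH = Σ(broken) − Σ(formed) = 11550 − 15360 = −3810 kJ
For 2× the reaction as written: 2 × (−3810) = −7620 kJ

ΔH = −7620 kJ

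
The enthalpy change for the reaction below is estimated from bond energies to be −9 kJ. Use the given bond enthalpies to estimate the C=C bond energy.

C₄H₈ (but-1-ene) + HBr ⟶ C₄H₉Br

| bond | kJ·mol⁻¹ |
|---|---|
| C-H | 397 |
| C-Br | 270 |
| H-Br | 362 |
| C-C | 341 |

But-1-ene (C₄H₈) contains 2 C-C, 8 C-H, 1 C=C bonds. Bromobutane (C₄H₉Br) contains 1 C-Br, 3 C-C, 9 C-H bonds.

Let D be the C=C bond energy.
Σ(broken) = 2×341 + 8×397 + 1×D + 1×362 = 4220 + D
Σ(formed) = 1×270 + 3×341 + 9×397 = 4866
ΔH = Σ(broken) − Σ(formed) = (4220 + D) − (4866) = −646 + D
Setting this equal to −9 kJ gives D = 637 kJ/mol.

D(C=C) ≈ 637 kJ/mol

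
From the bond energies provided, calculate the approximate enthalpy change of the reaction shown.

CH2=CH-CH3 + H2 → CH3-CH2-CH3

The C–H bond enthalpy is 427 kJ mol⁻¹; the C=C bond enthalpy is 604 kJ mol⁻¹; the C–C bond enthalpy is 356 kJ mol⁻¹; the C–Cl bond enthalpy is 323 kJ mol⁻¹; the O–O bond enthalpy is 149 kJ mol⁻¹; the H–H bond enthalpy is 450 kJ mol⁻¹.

Bonds broken (reactants):
  C–C: 1 × 356 = 356
  C–H: 6 × 427 = 2562
  C=C: 1 × 604 = 604
  H–H: 1 × 450 = 450
  Σ(broken) = 3972 kJ
Bonds formed (products):
  C–C: 2 × 356 = 712
  C–H: 8 × 427 = 3416
  Σ(formed) = 4128 kJ
ΔH = Σ(broken) − Σ(formed) = 3972 − 4128 = −156 kJ

ΔH ≈ −156 kJ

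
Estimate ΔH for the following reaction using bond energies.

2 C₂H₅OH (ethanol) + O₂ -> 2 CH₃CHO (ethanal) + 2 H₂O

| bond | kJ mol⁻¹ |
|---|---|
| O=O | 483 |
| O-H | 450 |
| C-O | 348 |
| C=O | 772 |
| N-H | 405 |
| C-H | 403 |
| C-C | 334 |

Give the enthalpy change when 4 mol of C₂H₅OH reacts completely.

Bonds broken (reactants):
  C-C: 2 × 334 = 668
  C-H: 10 × 403 = 4030
  C-O: 2 × 348 = 696
  O-H: 2 × 450 = 900
  O=O: 1 × 483 = 483
  Σ(broken) = 6777 kJ
Bonds formed (products):
  C-C: 2 × 334 = 668
  C-H: 8 × 403 = 3224
  C=O: 2 × 772 = 1544
  O-H: 4 × 450 = 1800
  Σ(formed) = 7236 kJ
ΔH = Σ(broken) − Σ(formed) = 6777 − 7236 = −459 kJ
For 2× the reaction as written: 2 × (−459) = −918 kJ

ΔH = −918 kJ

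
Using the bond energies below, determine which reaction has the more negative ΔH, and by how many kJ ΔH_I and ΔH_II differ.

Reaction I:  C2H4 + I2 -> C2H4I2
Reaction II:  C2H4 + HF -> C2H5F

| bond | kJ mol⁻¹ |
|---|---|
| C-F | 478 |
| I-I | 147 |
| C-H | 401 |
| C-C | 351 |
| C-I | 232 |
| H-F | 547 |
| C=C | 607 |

Reaction II, by 15 kJ

Reaction I:
  Bonds broken (reactants):
    C-H: 4 × 401 = 1604
    C=C: 1 × 607 = 607
    I-I: 1 × 147 = 147
    Σ(broken) = 2358 kJ
  Bonds formed (products):
    C-C: 1 × 351 = 351
    C-H: 4 × 401 = 1604
    C-I: 2 × 232 = 464
    Σ(formed) = 2419 kJ
  ΔH_I = 2358 − 2419 = −61 kJ
Reaction II:
  Bonds broken (reactants):
    C-H: 4 × 401 = 1604
    C=C: 1 × 607 = 607
    H-F: 1 × 547 = 547
    Σ(broken) = 2758 kJ
  Bonds formed (products):
    C-C: 1 × 351 = 351
    C-F: 1 × 478 = 478
    C-H: 5 × 401 = 2005
    Σ(formed) = 2834 kJ
  ΔH_II = 2758 − 2834 = −76 kJ
ΔH_I − ΔH_II = +15 kJ, so reaction II has the more negative ΔH; |ΔH_I − ΔH_II| = 15 kJ.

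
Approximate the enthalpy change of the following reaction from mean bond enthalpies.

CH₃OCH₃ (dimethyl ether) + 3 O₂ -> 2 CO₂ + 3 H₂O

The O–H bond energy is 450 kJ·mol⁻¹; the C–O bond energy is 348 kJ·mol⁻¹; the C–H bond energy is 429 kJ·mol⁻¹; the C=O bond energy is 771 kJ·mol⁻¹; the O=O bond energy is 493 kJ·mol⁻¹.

Bonds broken (reactants):
  C–H: 6 × 429 = 2574
  C–O: 2 × 348 = 696
  O=O: 3 × 493 = 1479
  Σ(broken) = 4749 kJ
Bonds formed (products):
  C=O: 4 × 771 = 3084
  O–H: 6 × 450 = 2700
  Σ(formed) = 5784 kJ
ΔH = Σ(broken) − Σ(formed) = 4749 − 5784 = −1035 kJ

ΔH ≈ −1035 kJ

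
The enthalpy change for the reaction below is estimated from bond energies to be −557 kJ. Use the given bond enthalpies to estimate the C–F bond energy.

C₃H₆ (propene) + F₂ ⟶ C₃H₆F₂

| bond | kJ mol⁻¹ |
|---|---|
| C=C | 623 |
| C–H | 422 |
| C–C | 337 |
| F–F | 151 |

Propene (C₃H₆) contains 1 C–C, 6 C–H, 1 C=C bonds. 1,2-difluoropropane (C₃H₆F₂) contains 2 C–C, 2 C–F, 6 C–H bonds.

D(C–F) ≈ 497 kJ/mol

Let D be the C–F bond energy.
Σ(broken) = 1×337 + 6×422 + 1×623 + 1×151 = 3643
Σ(formed) = 2×337 + 2×D + 6×422 = 3206 + 2D
ΔH = Σ(broken) − Σ(formed) = (3643) − (3206 + 2D) = +437 − 2D
Setting this equal to −557 kJ gives 2D = 994, so D = 497 kJ/mol.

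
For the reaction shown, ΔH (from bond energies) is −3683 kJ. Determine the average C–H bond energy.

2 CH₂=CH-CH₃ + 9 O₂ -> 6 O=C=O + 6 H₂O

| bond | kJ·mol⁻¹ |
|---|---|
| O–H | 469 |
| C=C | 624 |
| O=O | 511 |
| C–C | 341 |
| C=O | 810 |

Let D be the C–H bond energy.
Σ(broken) = 2×341 + 12×D + 2×624 + 9×511 = 6529 + 12D
Σ(formed) = 12×810 + 12×469 = 15348
ΔH = Σ(broken) − Σ(formed) = (6529 + 12D) − (15348) = −8819 + 12D
Setting this equal to −3683 kJ gives 12D = 5136, so D = 428 kJ/mol.

D(C–H) ≈ 428 kJ/mol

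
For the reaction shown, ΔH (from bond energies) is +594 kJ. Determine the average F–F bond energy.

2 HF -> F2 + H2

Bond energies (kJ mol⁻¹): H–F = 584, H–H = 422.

Let D be the F–F bond energy.
Σ(broken) = 2×584 = 1168
Σ(formed) = 1×D + 1×422 = 422 + D
ΔH = Σ(broken) − Σ(formed) = (1168) − (422 + D) = +746 − D
Setting this equal to +594 kJ gives D = 152 kJ/mol.

D(F–F) ≈ 152 kJ/mol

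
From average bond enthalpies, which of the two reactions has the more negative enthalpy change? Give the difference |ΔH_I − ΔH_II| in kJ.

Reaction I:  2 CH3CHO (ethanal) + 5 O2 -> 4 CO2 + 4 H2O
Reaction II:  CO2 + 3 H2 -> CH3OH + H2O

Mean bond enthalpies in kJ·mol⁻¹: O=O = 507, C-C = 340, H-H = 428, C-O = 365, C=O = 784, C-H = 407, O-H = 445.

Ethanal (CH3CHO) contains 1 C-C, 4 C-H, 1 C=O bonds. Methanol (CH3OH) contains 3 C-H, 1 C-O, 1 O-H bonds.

Reaction I, by 1724 kJ

Reaction I:
  Bonds broken (reactants):
    C-C: 2 × 340 = 680
    C-H: 8 × 407 = 3256
    C=O: 2 × 784 = 1568
    O=O: 5 × 507 = 2535
    Σ(broken) = 8039 kJ
  Bonds formed (products):
    C=O: 8 × 784 = 6272
    O-H: 8 × 445 = 3560
    Σ(formed) = 9832 kJ
  ΔH_I = 8039 − 9832 = −1793 kJ
Reaction II:
  Bonds broken (reactants):
    C=O: 2 × 784 = 1568
    H-H: 3 × 428 = 1284
    Σ(broken) = 2852 kJ
  Bonds formed (products):
    C-H: 3 × 407 = 1221
    C-O: 1 × 365 = 365
    O-H: 3 × 445 = 1335
    Σ(formed) = 2921 kJ
  ΔH_II = 2852 − 2921 = −69 kJ
ΔH_I − ΔH_II = −1724 kJ, so reaction I has the more negative ΔH; |ΔH_I − ΔH_II| = 1724 kJ.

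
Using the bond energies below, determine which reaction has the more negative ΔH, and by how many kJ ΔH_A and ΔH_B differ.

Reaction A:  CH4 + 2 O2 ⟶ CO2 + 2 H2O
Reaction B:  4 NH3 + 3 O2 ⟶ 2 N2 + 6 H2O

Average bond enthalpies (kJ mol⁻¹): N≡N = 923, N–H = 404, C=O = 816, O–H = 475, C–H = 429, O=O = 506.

Reaction A:
  Bonds broken (reactants):
    C–H: 4 × 429 = 1716
    O=O: 2 × 506 = 1012
    Σ(broken) = 2728 kJ
  Bonds formed (products):
    C=O: 2 × 816 = 1632
    O–H: 4 × 475 = 1900
    Σ(formed) = 3532 kJ
  ΔH_A = 2728 − 3532 = −804 kJ
Reaction B:
  Bonds broken (reactants):
    N–H: 12 × 404 = 4848
    O=O: 3 × 506 = 1518
    Σ(broken) = 6366 kJ
  Bonds formed (products):
    N≡N: 2 × 923 = 1846
    O–H: 12 × 475 = 5700
    Σ(formed) = 7546 kJ
  ΔH_B = 6366 − 7546 = −1180 kJ
ΔH_A − ΔH_B = +376 kJ, so reaction B has the more negative ΔH; |ΔH_A − ΔH_B| = 376 kJ.

Reaction B, by 376 kJ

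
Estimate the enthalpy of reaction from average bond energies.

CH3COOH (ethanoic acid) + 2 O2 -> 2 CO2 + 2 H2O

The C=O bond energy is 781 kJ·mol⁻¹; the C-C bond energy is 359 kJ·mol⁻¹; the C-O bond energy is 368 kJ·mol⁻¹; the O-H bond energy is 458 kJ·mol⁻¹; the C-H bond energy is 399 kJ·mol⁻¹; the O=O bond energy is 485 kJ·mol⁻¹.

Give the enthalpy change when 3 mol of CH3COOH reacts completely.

ΔH = −2469 kJ

Bonds broken (reactants):
  C-C: 1 × 359 = 359
  C-H: 3 × 399 = 1197
  C-O: 1 × 368 = 368
  C=O: 1 × 781 = 781
  O-H: 1 × 458 = 458
  O=O: 2 × 485 = 970
  Σ(broken) = 4133 kJ
Bonds formed (products):
  C=O: 4 × 781 = 3124
  O-H: 4 × 458 = 1832
  Σ(formed) = 4956 kJ
ΔH = Σ(broken) − Σ(formed) = 4133 − 4956 = −823 kJ
For 3× the reaction as written: 3 × (−823) = −2469 kJ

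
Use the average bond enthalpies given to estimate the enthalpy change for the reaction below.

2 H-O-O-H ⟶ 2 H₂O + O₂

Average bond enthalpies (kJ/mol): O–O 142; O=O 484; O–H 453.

ΔH ≈ −200 kJ

Bonds broken (reactants):
  O–H: 4 × 453 = 1812
  O–O: 2 × 142 = 284
  Σ(broken) = 2096 kJ
Bonds formed (products):
  O–H: 4 × 453 = 1812
  O=O: 1 × 484 = 484
  Σ(formed) = 2296 kJ
ΔH = Σ(broken) − Σ(formed) = 2096 − 2296 = −200 kJ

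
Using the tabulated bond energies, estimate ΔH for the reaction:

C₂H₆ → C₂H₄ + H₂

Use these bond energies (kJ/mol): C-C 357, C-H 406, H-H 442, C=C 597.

Bonds broken (reactants):
  C-C: 1 × 357 = 357
  C-H: 6 × 406 = 2436
  Σ(broken) = 2793 kJ
Bonds formed (products):
  C-H: 4 × 406 = 1624
  C=C: 1 × 597 = 597
  H-H: 1 × 442 = 442
  Σ(formed) = 2663 kJ
ΔH = Σ(broken) − Σ(formed) = 2793 − 2663 = +130 kJ

ΔH ≈ +130 kJ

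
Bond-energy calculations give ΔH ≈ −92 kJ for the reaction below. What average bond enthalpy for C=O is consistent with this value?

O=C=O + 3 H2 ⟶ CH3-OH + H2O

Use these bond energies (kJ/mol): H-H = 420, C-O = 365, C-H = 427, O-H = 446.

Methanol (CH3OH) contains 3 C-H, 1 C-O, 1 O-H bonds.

Let D be the C=O bond energy.
Σ(broken) = 2×D + 3×420 = 1260 + 2D
Σ(formed) = 3×427 + 1×365 + 3×446 = 2984
ΔH = Σ(broken) − Σ(formed) = (1260 + 2D) − (2984) = −1724 + 2D
Setting this equal to −92 kJ gives 2D = 1632, so D = 816 kJ/mol.

D(C=O) ≈ 816 kJ/mol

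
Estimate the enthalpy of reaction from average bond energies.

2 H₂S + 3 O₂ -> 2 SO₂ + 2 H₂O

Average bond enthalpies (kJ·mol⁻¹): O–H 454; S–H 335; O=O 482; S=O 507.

ΔH ≈ −1058 kJ

Bonds broken (reactants):
  O=O: 3 × 482 = 1446
  S–H: 4 × 335 = 1340
  Σ(broken) = 2786 kJ
Bonds formed (products):
  O–H: 4 × 454 = 1816
  S=O: 4 × 507 = 2028
  Σ(formed) = 3844 kJ
ΔH = Σ(broken) − Σ(formed) = 2786 − 3844 = −1058 kJ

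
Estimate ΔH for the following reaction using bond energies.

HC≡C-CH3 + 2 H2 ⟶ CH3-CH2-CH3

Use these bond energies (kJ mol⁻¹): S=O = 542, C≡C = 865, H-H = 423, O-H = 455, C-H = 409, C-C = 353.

Bonds broken (reactants):
  C≡C: 1 × 865 = 865
  C-C: 1 × 353 = 353
  C-H: 4 × 409 = 1636
  H-H: 2 × 423 = 846
  Σ(broken) = 3700 kJ
Bonds formed (products):
  C-C: 2 × 353 = 706
  C-H: 8 × 409 = 3272
  Σ(formed) = 3978 kJ
ΔH = Σ(broken) − Σ(formed) = 3700 − 3978 = −278 kJ

ΔH ≈ −278 kJ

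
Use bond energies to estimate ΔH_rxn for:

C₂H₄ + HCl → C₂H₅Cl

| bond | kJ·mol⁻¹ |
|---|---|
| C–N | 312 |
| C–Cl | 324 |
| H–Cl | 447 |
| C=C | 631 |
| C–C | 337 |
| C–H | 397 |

Bonds broken (reactants):
  C–H: 4 × 397 = 1588
  C=C: 1 × 631 = 631
  H–Cl: 1 × 447 = 447
  Σ(broken) = 2666 kJ
Bonds formed (products):
  C–C: 1 × 337 = 337
  C–Cl: 1 × 324 = 324
  C–H: 5 × 397 = 1985
  Σ(formed) = 2646 kJ
ΔH = Σ(broken) − Σ(formed) = 2666 − 2646 = +20 kJ

ΔH ≈ +20 kJ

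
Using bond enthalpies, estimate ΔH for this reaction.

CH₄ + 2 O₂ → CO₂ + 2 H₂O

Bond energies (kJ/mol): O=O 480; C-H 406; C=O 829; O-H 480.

Bonds broken (reactants):
  C-H: 4 × 406 = 1624
  O=O: 2 × 480 = 960
  Σ(broken) = 2584 kJ
Bonds formed (products):
  C=O: 2 × 829 = 1658
  O-H: 4 × 480 = 1920
  Σ(formed) = 3578 kJ
ΔH = Σ(broken) − Σ(formed) = 2584 − 3578 = −994 kJ

ΔH ≈ −994 kJ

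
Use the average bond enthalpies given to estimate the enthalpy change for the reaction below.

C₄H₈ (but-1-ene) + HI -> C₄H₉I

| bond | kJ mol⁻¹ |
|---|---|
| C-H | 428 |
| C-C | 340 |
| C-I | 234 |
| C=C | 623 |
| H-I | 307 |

Bonds broken (reactants):
  C-C: 2 × 340 = 680
  C-H: 8 × 428 = 3424
  C=C: 1 × 623 = 623
  H-I: 1 × 307 = 307
  Σ(broken) = 5034 kJ
Bonds formed (products):
  C-C: 3 × 340 = 1020
  C-H: 9 × 428 = 3852
  C-I: 1 × 234 = 234
  Σ(formed) = 5106 kJ
ΔH = Σ(broken) − Σ(formed) = 5034 − 5106 = −72 kJ

ΔH ≈ −72 kJ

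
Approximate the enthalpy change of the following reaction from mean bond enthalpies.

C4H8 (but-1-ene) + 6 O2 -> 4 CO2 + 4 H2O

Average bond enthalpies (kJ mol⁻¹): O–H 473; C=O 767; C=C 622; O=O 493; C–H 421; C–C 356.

Bonds broken (reactants):
  C–C: 2 × 356 = 712
  C–H: 8 × 421 = 3368
  C=C: 1 × 622 = 622
  O=O: 6 × 493 = 2958
  Σ(broken) = 7660 kJ
Bonds formed (products):
  C=O: 8 × 767 = 6136
  O–H: 8 × 473 = 3784
  Σ(formed) = 9920 kJ
ΔH = Σ(broken) − Σ(formed) = 7660 − 9920 = −2260 kJ

ΔH ≈ −2260 kJ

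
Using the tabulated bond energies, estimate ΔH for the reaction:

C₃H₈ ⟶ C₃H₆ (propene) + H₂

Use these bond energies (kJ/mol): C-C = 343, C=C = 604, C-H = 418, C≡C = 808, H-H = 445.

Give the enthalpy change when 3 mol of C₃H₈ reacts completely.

ΔH = +390 kJ

Bonds broken (reactants):
  C-C: 2 × 343 = 686
  C-H: 8 × 418 = 3344
  Σ(broken) = 4030 kJ
Bonds formed (products):
  C-C: 1 × 343 = 343
  C-H: 6 × 418 = 2508
  C=C: 1 × 604 = 604
  H-H: 1 × 445 = 445
  Σ(formed) = 3900 kJ
ΔH = Σ(broken) − Σ(formed) = 4030 − 3900 = +130 kJ
For 3× the reaction as written: 3 × (+130) = +390 kJ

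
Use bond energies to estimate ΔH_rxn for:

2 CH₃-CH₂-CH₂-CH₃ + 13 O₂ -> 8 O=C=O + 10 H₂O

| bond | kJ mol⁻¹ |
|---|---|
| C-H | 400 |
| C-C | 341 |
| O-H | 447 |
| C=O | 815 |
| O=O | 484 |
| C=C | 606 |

Bonds broken (reactants):
  C-C: 6 × 341 = 2046
  C-H: 20 × 400 = 8000
  O=O: 13 × 484 = 6292
  Σ(broken) = 16338 kJ
Bonds formed (products):
  C=O: 16 × 815 = 13040
  O-H: 20 × 447 = 8940
  Σ(formed) = 21980 kJ
ΔH = Σ(broken) − Σ(formed) = 16338 − 21980 = −5642 kJ

ΔH ≈ −5642 kJ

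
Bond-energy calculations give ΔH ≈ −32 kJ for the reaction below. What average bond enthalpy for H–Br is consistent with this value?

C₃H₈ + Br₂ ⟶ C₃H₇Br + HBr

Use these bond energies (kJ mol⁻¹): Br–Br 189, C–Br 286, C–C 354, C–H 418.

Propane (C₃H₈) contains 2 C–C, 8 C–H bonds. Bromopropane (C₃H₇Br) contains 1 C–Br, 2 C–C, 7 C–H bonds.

D(H–Br) ≈ 353 kJ/mol

Let D be the H–Br bond energy.
Σ(broken) = 1×189 + 2×354 + 8×418 = 4241
Σ(formed) = 1×286 + 2×354 + 7×418 + 1×D = 3920 + D
ΔH = Σ(broken) − Σ(formed) = (4241) − (3920 + D) = +321 − D
Setting this equal to −32 kJ gives D = 353 kJ/mol.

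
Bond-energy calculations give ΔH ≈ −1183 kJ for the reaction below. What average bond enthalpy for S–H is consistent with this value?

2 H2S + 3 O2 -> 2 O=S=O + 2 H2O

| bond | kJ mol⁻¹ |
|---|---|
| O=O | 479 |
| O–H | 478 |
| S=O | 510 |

Let D be the S–H bond energy.
Σ(broken) = 3×479 + 4×D = 1437 + 4D
Σ(formed) = 4×478 + 4×510 = 3952
ΔH = Σ(broken) − Σ(formed) = (1437 + 4D) − (3952) = −2515 + 4D
Setting this equal to −1183 kJ gives 4D = 1332, so D = 333 kJ/mol.

D(S–H) ≈ 333 kJ/mol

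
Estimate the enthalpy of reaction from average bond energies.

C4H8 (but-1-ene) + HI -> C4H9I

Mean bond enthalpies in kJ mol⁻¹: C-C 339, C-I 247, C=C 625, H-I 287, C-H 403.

ΔH ≈ −77 kJ

Bonds broken (reactants):
  C-C: 2 × 339 = 678
  C-H: 8 × 403 = 3224
  C=C: 1 × 625 = 625
  H-I: 1 × 287 = 287
  Σ(broken) = 4814 kJ
Bonds formed (products):
  C-C: 3 × 339 = 1017
  C-H: 9 × 403 = 3627
  C-I: 1 × 247 = 247
  Σ(formed) = 4891 kJ
ΔH = Σ(broken) − Σ(formed) = 4814 − 4891 = −77 kJ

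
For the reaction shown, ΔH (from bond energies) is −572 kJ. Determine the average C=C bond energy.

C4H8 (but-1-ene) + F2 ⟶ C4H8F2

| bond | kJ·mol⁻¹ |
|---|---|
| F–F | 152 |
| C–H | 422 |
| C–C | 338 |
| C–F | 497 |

Let D be the C=C bond energy.
Σ(broken) = 2×338 + 8×422 + 1×D + 1×152 = 4204 + D
Σ(formed) = 3×338 + 2×497 + 8×422 = 5384
ΔH = Σ(broken) − Σ(formed) = (4204 + D) − (5384) = −1180 + D
Setting this equal to −572 kJ gives D = 608 kJ/mol.

D(C=C) ≈ 608 kJ/mol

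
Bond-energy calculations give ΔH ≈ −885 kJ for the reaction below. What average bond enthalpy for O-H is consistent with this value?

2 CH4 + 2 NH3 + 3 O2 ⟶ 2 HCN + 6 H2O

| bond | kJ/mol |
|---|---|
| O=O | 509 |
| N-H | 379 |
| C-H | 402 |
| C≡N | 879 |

Let D be the O-H bond energy.
Σ(broken) = 8×402 + 6×379 + 3×509 = 7017
Σ(formed) = 2×879 + 2×402 + 12×D = 2562 + 12D
ΔH = Σ(broken) − Σ(formed) = (7017) − (2562 + 12D) = +4455 − 12D
Setting this equal to −885 kJ gives 12D = 5340, so D = 445 kJ/mol.

D(O-H) ≈ 445 kJ/mol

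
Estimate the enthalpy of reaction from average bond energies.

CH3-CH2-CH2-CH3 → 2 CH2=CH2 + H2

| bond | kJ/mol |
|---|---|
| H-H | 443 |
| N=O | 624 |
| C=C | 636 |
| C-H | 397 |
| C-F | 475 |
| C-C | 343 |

Bonds broken (reactants):
  C-C: 3 × 343 = 1029
  C-H: 10 × 397 = 3970
  Σ(broken) = 4999 kJ
Bonds formed (products):
  C-H: 8 × 397 = 3176
  C=C: 2 × 636 = 1272
  H-H: 1 × 443 = 443
  Σ(formed) = 4891 kJ
ΔH = Σ(broken) − Σ(formed) = 4999 − 4891 = +108 kJ

ΔH ≈ +108 kJ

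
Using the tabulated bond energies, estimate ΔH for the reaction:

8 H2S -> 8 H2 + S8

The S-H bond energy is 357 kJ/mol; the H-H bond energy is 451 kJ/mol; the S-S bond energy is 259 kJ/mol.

Bonds broken (reactants):
  S-H: 16 × 357 = 5712
  Σ(broken) = 5712 kJ
Bonds formed (products):
  H-H: 8 × 451 = 3608
  S-S: 8 × 259 = 2072
  Σ(formed) = 5680 kJ
ΔH = Σ(broken) − Σ(formed) = 5712 − 5680 = +32 kJ

ΔH ≈ +32 kJ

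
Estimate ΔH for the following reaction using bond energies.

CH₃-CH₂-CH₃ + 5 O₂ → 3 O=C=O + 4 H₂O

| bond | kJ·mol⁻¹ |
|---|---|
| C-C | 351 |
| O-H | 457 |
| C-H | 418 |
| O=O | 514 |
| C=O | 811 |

Bonds broken (reactants):
  C-C: 2 × 351 = 702
  C-H: 8 × 418 = 3344
  O=O: 5 × 514 = 2570
  Σ(broken) = 6616 kJ
Bonds formed (products):
  C=O: 6 × 811 = 4866
  O-H: 8 × 457 = 3656
  Σ(formed) = 8522 kJ
ΔH = Σ(broken) − Σ(formed) = 6616 − 8522 = −1906 kJ

ΔH ≈ −1906 kJ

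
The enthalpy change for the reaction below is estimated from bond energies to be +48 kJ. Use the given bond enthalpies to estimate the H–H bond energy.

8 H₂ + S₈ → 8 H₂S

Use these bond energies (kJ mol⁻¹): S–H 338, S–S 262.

Let D be the H–H bond energy.
Σ(broken) = 8×D + 8×262 = 2096 + 8D
Σ(formed) = 16×338 = 5408
ΔH = Σ(broken) − Σ(formed) = (2096 + 8D) − (5408) = −3312 + 8D
Setting this equal to +48 kJ gives 8D = 3360, so D = 420 kJ/mol.

D(H–H) ≈ 420 kJ/mol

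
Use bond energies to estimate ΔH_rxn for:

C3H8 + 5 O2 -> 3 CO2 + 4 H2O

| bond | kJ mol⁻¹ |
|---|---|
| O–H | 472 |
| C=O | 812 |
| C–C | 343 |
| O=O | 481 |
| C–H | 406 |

Bonds broken (reactants):
  C–C: 2 × 343 = 686
  C–H: 8 × 406 = 3248
  O=O: 5 × 481 = 2405
  Σ(broken) = 6339 kJ
Bonds formed (products):
  C=O: 6 × 812 = 4872
  O–H: 8 × 472 = 3776
  Σ(formed) = 8648 kJ
ΔH = Σ(broken) − Σ(formed) = 6339 − 8648 = −2309 kJ

ΔH ≈ −2309 kJ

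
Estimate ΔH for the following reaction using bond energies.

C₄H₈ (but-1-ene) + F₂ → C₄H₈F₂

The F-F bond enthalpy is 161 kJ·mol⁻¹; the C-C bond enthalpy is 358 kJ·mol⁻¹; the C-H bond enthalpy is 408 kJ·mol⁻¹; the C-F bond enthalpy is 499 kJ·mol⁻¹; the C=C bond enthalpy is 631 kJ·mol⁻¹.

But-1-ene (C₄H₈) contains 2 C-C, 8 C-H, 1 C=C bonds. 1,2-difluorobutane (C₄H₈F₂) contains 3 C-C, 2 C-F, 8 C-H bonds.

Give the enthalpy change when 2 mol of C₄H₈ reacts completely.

Bonds broken (reactants):
  C-C: 2 × 358 = 716
  C-H: 8 × 408 = 3264
  C=C: 1 × 631 = 631
  F-F: 1 × 161 = 161
  Σ(broken) = 4772 kJ
Bonds formed (products):
  C-C: 3 × 358 = 1074
  C-F: 2 × 499 = 998
  C-H: 8 × 408 = 3264
  Σ(formed) = 5336 kJ
ΔH = Σ(broken) − Σ(formed) = 4772 − 5336 = −564 kJ
For 2× the reaction as written: 2 × (−564) = −1128 kJ

ΔH = −1128 kJ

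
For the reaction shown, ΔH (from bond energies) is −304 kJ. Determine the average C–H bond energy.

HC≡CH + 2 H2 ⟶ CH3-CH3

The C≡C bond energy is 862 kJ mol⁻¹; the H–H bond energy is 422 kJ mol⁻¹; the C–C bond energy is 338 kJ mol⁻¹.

Let D be the C–H bond energy.
Σ(broken) = 1×862 + 2×D + 2×422 = 1706 + 2D
Σ(formed) = 1×338 + 6×D = 338 + 6D
ΔH = Σ(broken) − Σ(formed) = (1706 + 2D) − (338 + 6D) = +1368 − 4D
Setting this equal to −304 kJ gives 4D = 1672, so D = 418 kJ/mol.

D(C–H) ≈ 418 kJ/mol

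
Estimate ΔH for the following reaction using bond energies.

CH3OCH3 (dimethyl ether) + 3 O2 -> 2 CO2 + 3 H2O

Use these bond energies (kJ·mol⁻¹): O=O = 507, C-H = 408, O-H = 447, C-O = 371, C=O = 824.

Bonds broken (reactants):
  C-H: 6 × 408 = 2448
  C-O: 2 × 371 = 742
  O=O: 3 × 507 = 1521
  Σ(broken) = 4711 kJ
Bonds formed (products):
  C=O: 4 × 824 = 3296
  O-H: 6 × 447 = 2682
  Σ(formed) = 5978 kJ
ΔH = Σ(broken) − Σ(formed) = 4711 − 5978 = −1267 kJ

ΔH ≈ −1267 kJ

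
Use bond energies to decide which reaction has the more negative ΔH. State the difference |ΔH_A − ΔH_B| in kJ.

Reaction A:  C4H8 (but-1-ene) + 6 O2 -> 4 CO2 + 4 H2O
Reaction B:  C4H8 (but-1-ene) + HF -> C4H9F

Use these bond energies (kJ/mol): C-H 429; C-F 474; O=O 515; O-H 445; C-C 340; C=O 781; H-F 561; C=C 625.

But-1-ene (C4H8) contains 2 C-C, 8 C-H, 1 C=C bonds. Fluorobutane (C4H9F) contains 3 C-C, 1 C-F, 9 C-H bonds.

Reaction A, by 1924 kJ

Reaction A:
  Bonds broken (reactants):
    C-C: 2 × 340 = 680
    C-H: 8 × 429 = 3432
    C=C: 1 × 625 = 625
    O=O: 6 × 515 = 3090
    Σ(broken) = 7827 kJ
  Bonds formed (products):
    C=O: 8 × 781 = 6248
    O-H: 8 × 445 = 3560
    Σ(formed) = 9808 kJ
  ΔH_A = 7827 − 9808 = −1981 kJ
Reaction B:
  Bonds broken (reactants):
    C-C: 2 × 340 = 680
    C-H: 8 × 429 = 3432
    C=C: 1 × 625 = 625
    H-F: 1 × 561 = 561
    Σ(broken) = 5298 kJ
  Bonds formed (products):
    C-C: 3 × 340 = 1020
    C-F: 1 × 474 = 474
    C-H: 9 × 429 = 3861
    Σ(formed) = 5355 kJ
  ΔH_B = 5298 − 5355 = −57 kJ
ΔH_A − ΔH_B = −1924 kJ, so reaction A has the more negative ΔH; |ΔH_A − ΔH_B| = 1924 kJ.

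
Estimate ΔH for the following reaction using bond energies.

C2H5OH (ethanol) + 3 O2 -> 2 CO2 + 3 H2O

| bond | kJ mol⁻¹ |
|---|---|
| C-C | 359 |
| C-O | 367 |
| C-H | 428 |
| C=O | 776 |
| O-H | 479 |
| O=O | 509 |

ΔH ≈ −1106 kJ

Bonds broken (reactants):
  C-C: 1 × 359 = 359
  C-H: 5 × 428 = 2140
  C-O: 1 × 367 = 367
  O-H: 1 × 479 = 479
  O=O: 3 × 509 = 1527
  Σ(broken) = 4872 kJ
Bonds formed (products):
  C=O: 4 × 776 = 3104
  O-H: 6 × 479 = 2874
  Σ(formed) = 5978 kJ
ΔH = Σ(broken) − Σ(formed) = 4872 − 5978 = −1106 kJ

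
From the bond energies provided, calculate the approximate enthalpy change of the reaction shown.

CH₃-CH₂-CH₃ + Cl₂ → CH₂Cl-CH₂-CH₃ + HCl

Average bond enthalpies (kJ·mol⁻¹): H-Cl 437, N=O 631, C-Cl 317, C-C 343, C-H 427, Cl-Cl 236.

Bonds broken (reactants):
  C-C: 2 × 343 = 686
  C-H: 8 × 427 = 3416
  Cl-Cl: 1 × 236 = 236
  Σ(broken) = 4338 kJ
Bonds formed (products):
  C-C: 2 × 343 = 686
  C-Cl: 1 × 317 = 317
  C-H: 7 × 427 = 2989
  H-Cl: 1 × 437 = 437
  Σ(formed) = 4429 kJ
ΔH = Σ(broken) − Σ(formed) = 4338 − 4429 = −91 kJ

ΔH ≈ −91 kJ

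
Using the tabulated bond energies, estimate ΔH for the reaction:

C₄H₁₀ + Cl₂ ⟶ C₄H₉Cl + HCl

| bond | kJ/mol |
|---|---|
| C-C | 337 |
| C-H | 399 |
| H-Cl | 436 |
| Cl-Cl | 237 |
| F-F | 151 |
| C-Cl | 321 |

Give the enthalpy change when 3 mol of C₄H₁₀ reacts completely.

ΔH = −363 kJ

Bonds broken (reactants):
  C-C: 3 × 337 = 1011
  C-H: 10 × 399 = 3990
  Cl-Cl: 1 × 237 = 237
  Σ(broken) = 5238 kJ
Bonds formed (products):
  C-C: 3 × 337 = 1011
  C-Cl: 1 × 321 = 321
  C-H: 9 × 399 = 3591
  H-Cl: 1 × 436 = 436
  Σ(formed) = 5359 kJ
ΔH = Σ(broken) − Σ(formed) = 5238 − 5359 = −121 kJ
For 3× the reaction as written: 3 × (−121) = −363 kJ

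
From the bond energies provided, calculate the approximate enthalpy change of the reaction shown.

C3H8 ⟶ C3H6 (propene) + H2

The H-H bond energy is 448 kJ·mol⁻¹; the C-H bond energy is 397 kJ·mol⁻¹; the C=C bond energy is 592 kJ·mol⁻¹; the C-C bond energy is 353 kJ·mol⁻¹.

Bonds broken (reactants):
  C-C: 2 × 353 = 706
  C-H: 8 × 397 = 3176
  Σ(broken) = 3882 kJ
Bonds formed (products):
  C-C: 1 × 353 = 353
  C-H: 6 × 397 = 2382
  C=C: 1 × 592 = 592
  H-H: 1 × 448 = 448
  Σ(formed) = 3775 kJ
ΔH = Σ(broken) − Σ(formed) = 3882 − 3775 = +107 kJ

ΔH ≈ +107 kJ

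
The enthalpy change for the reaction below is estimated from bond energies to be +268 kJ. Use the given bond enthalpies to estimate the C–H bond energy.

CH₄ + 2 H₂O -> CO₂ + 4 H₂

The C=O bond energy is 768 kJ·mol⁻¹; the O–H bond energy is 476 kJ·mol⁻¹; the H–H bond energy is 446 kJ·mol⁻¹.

Let D be the C–H bond energy.
Σ(broken) = 4×D + 4×476 = 1904 + 4D
Σ(formed) = 2×768 + 4×446 = 3320
ΔH = Σ(broken) − Σ(formed) = (1904 + 4D) − (3320) = −1416 + 4D
Setting this equal to +268 kJ gives 4D = 1684, so D = 421 kJ/mol.

D(C–H) ≈ 421 kJ/mol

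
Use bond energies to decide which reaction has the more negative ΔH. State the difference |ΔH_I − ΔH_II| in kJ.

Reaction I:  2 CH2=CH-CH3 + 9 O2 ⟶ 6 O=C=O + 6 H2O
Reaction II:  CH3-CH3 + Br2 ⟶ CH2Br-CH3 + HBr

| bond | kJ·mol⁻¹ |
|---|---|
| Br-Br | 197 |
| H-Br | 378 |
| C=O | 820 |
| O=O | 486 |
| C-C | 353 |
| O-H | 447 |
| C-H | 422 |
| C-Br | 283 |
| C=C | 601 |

Reaction I, by 3816 kJ

Reaction I:
  Bonds broken (reactants):
    C-C: 2 × 353 = 706
    C-H: 12 × 422 = 5064
    C=C: 2 × 601 = 1202
    O=O: 9 × 486 = 4374
    Σ(broken) = 11346 kJ
  Bonds formed (products):
    C=O: 12 × 820 = 9840
    O-H: 12 × 447 = 5364
    Σ(formed) = 15204 kJ
  ΔH_I = 11346 − 15204 = −3858 kJ
Reaction II:
  Bonds broken (reactants):
    Br-Br: 1 × 197 = 197
    C-C: 1 × 353 = 353
    C-H: 6 × 422 = 2532
    Σ(broken) = 3082 kJ
  Bonds formed (products):
    C-Br: 1 × 283 = 283
    C-C: 1 × 353 = 353
    C-H: 5 × 422 = 2110
    H-Br: 1 × 378 = 378
    Σ(formed) = 3124 kJ
  ΔH_II = 3082 − 3124 = −42 kJ
ΔH_I − ΔH_II = −3816 kJ, so reaction I has the more negative ΔH; |ΔH_I − ΔH_II| = 3816 kJ.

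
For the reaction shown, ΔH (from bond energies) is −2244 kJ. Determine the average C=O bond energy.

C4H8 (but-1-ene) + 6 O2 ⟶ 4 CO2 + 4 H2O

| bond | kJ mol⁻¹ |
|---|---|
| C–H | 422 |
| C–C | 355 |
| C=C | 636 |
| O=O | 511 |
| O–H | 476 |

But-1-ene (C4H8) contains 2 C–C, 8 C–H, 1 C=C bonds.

D(C=O) ≈ 778 kJ/mol

Let D be the C=O bond energy.
Σ(broken) = 2×355 + 8×422 + 1×636 + 6×511 = 7788
Σ(formed) = 8×D + 8×476 = 3808 + 8D
ΔH = Σ(broken) − Σ(formed) = (7788) − (3808 + 8D) = +3980 − 8D
Setting this equal to −2244 kJ gives 8D = 6224, so D = 778 kJ/mol.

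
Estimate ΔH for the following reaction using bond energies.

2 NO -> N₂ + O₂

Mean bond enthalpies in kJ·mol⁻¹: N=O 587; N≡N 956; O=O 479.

Bonds broken (reactants):
  N=O: 2 × 587 = 1174
  Σ(broken) = 1174 kJ
Bonds formed (products):
  N≡N: 1 × 956 = 956
  O=O: 1 × 479 = 479
  Σ(formed) = 1435 kJ
ΔH = Σ(broken) − Σ(formed) = 1174 − 1435 = −261 kJ

ΔH ≈ −261 kJ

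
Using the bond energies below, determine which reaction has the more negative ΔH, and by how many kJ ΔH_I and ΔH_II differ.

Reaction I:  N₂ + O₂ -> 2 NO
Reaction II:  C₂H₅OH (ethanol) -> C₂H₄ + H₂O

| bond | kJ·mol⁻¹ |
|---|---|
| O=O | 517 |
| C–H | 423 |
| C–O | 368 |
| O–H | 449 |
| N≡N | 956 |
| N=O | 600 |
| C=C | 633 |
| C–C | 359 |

Reaction I:
  Bonds broken (reactants):
    N≡N: 1 × 956 = 956
    O=O: 1 × 517 = 517
    Σ(broken) = 1473 kJ
  Bonds formed (products):
    N=O: 2 × 600 = 1200
    Σ(formed) = 1200 kJ
  ΔH_I = 1473 − 1200 = +273 kJ
Reaction II:
  Bonds broken (reactants):
    C–C: 1 × 359 = 359
    C–H: 5 × 423 = 2115
    C–O: 1 × 368 = 368
    O–H: 1 × 449 = 449
    Σ(broken) = 3291 kJ
  Bonds formed (products):
    C–H: 4 × 423 = 1692
    C=C: 1 × 633 = 633
    O–H: 2 × 449 = 898
    Σ(formed) = 3223 kJ
  ΔH_II = 3291 − 3223 = +68 kJ
ΔH_I − ΔH_II = +205 kJ, so reaction II has the more negative ΔH; |ΔH_I − ΔH_II| = 205 kJ.

Reaction II, by 205 kJ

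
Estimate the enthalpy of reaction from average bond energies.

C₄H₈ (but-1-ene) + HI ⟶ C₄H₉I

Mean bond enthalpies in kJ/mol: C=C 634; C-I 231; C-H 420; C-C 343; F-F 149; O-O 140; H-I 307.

Bonds broken (reactants):
  C-C: 2 × 343 = 686
  C-H: 8 × 420 = 3360
  C=C: 1 × 634 = 634
  H-I: 1 × 307 = 307
  Σ(broken) = 4987 kJ
Bonds formed (products):
  C-C: 3 × 343 = 1029
  C-H: 9 × 420 = 3780
  C-I: 1 × 231 = 231
  Σ(formed) = 5040 kJ
ΔH = Σ(broken) − Σ(formed) = 4987 − 5040 = −53 kJ

ΔH ≈ −53 kJ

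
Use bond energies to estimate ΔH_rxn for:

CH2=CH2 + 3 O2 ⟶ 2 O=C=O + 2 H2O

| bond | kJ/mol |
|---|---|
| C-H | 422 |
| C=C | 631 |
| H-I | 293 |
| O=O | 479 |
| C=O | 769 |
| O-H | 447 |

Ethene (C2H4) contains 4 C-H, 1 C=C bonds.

ΔH ≈ −1108 kJ

Bonds broken (reactants):
  C-H: 4 × 422 = 1688
  C=C: 1 × 631 = 631
  O=O: 3 × 479 = 1437
  Σ(broken) = 3756 kJ
Bonds formed (products):
  C=O: 4 × 769 = 3076
  O-H: 4 × 447 = 1788
  Σ(formed) = 4864 kJ
ΔH = Σ(broken) − Σ(formed) = 3756 − 4864 = −1108 kJ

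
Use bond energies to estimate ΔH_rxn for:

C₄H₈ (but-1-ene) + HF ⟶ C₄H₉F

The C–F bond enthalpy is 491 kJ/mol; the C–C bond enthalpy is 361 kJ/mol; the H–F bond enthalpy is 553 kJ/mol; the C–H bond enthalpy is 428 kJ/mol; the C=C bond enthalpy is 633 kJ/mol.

ΔH ≈ −94 kJ

Bonds broken (reactants):
  C–C: 2 × 361 = 722
  C–H: 8 × 428 = 3424
  C=C: 1 × 633 = 633
  H–F: 1 × 553 = 553
  Σ(broken) = 5332 kJ
Bonds formed (products):
  C–C: 3 × 361 = 1083
  C–F: 1 × 491 = 491
  C–H: 9 × 428 = 3852
  Σ(formed) = 5426 kJ
ΔH = Σ(broken) − Σ(formed) = 5332 − 5426 = −94 kJ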